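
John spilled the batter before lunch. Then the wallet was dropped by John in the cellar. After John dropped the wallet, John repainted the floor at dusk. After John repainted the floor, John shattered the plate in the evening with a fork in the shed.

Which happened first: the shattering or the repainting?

the repainting

The connectives place the repainting before the shattering.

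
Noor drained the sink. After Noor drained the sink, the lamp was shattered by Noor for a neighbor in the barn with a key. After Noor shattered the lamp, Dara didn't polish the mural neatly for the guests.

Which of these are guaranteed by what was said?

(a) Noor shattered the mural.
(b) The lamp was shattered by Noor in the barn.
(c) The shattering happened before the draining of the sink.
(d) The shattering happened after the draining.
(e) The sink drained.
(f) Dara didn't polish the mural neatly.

(b), (d), (e)

(a) Not entailed — Noor shattered the lamp, not the mural; the mural belongs to the polishing event.
(b) Entailed — this follows by dropping conjuncts from the shattering event's description.
(c) Not entailed — the narrative places the draining before the shattering, not after.
(d) Entailed — the narrative places the draining before the shattering.
(e) Entailed — 'Noor drained the sink' is causative; it entails the inchoative 'the sink drained'.
(f) Not entailed — dropping 'for the guests' under negation is not valid — the original leaves open that Dara polished the mural some other way.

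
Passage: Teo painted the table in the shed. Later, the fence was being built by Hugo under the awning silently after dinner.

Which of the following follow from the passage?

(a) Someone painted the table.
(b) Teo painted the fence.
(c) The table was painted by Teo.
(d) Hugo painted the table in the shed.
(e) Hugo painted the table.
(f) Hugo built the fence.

(a) Entailed — the original entails any weakening of itself; this just drops 'in the shed' and generalizes the agent.
(b) Not entailed — Teo painted the table, not the fence; the fence belongs to the building event.
(c) Entailed — the original entails any weakening of itself; this just drops 'in the shed'.
(d) Not entailed — the passage has Teo painting the table, not Hugo.
(e) Not entailed — the passage has Teo painting the table, not Hugo.
(f) Not entailed — 'was building' is progressive on an accomplishment; it does not entail the completed 'built'.

(a), (c)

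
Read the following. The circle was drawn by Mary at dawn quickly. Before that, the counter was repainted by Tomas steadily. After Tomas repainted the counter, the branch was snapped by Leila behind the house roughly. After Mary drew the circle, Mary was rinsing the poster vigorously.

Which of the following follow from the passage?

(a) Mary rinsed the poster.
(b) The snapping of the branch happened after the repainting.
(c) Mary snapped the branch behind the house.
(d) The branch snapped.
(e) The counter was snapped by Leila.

(a), (b), (d)

(a) Entailed — 'rinse' is an activity; 'was rinsing' entails that some rinsing happened, so 'rinsed' holds.
(b) Entailed — the narrative places the repainting before the snapping.
(c) Not entailed — the passage has Leila snapping the branch, not Mary.
(d) Entailed — 'Leila snapped the branch' is causative; it entails the inchoative 'the branch snapped'.
(e) Not entailed — Leila snapped the branch, not the counter; the counter belongs to the repainting event.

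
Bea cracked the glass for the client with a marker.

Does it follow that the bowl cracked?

no

Nothing is said about any bowl; only the glass is affected.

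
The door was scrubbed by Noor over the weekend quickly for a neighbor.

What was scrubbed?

'the door' marks the patient of the scrubbing event.

the door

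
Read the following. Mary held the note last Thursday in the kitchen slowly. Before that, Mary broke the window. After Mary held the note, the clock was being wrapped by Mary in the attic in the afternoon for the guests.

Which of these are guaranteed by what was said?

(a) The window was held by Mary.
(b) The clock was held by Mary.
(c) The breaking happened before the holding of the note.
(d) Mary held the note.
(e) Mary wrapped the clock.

(a) Not entailed — Mary held the note, not the window; the window belongs to the breaking event.
(b) Not entailed — Mary held the note, not the clock; the clock belongs to the wrapping event.
(c) Entailed — the narrative places the breaking before the holding.
(d) Entailed — the original entails any weakening of itself; this just drops 'slowly', 'last Thursday', 'in the kitchen'.
(e) Not entailed — 'was wrapping' is progressive on an accomplishment; it does not entail the completed 'wrapped'.

(c), (d)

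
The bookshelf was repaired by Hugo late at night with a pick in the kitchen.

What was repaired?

'the bookshelf' marks the patient of the repairing event.

the bookshelf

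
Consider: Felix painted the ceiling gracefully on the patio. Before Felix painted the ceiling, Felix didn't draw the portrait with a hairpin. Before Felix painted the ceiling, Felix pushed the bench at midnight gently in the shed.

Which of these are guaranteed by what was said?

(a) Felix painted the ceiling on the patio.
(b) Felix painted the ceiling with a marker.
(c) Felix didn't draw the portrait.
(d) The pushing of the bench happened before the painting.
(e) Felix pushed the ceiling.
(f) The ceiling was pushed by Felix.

(a), (d)

(a) Entailed — this follows by dropping conjuncts from the painting event's description.
(b) Not entailed — 'with a marker' adds information not in the original event.
(c) Not entailed — dropping 'with a hairpin' under negation is not valid — the original leaves open that Felix drew the portrait some other way.
(d) Entailed — the narrative places the pushing before the painting.
(e) Not entailed — Felix pushed the bench, not the ceiling; the ceiling belongs to the painting event.
(f) Not entailed — Felix pushed the bench, not the ceiling; the ceiling belongs to the painting event.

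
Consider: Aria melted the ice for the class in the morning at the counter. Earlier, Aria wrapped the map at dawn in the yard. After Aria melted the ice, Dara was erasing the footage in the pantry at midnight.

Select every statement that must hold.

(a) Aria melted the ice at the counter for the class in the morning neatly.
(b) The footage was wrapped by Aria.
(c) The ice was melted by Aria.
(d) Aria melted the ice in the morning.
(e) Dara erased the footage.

(c), (d)

(a) Not entailed — 'neatly' adds information not in the original event.
(b) Not entailed — Aria wrapped the map, not the footage; the footage belongs to the erasing event.
(c) Entailed — every conjunct here is already in the original melting event.
(d) Entailed — the original entails any weakening of itself; this just drops 'for the class', 'at the counter'.
(e) Not entailed — 'was erasing' is progressive on an accomplishment; it does not entail the completed 'erased'.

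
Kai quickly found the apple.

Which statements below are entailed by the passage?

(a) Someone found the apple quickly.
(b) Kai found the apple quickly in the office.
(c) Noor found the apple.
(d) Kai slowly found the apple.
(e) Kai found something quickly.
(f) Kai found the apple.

(a) Entailed — this follows by dropping conjuncts from the finding event's description.
(b) Not entailed — 'in the office' adds information not in the original event.
(c) Not entailed — the passage has Kai finding the apple, not Noor.
(d) Not entailed — 'slowly' adds a manner not in (and inconsistent with) the original.
(e) Entailed — generalizing the patient leaves a sub-description the original still satisfies.
(f) Entailed — every conjunct here is already in the original finding event.

(a), (e), (f)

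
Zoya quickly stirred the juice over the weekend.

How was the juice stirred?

'quickly' marks the manner of the stirring event.

quickly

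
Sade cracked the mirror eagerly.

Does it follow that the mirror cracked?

'Sade cracked the mirror' is the causative; it entails the inchoative 'the mirror cracked'.

yes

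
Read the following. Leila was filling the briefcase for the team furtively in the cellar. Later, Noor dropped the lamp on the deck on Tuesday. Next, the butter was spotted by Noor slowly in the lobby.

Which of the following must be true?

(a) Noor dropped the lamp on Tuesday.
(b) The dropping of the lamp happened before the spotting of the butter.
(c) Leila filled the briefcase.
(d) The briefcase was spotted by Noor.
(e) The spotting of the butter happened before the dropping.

(a) Entailed — the original entails any weakening of itself; this just drops 'on the deck'.
(b) Entailed — the narrative places the dropping before the spotting.
(c) Not entailed — 'was filling' is progressive on an accomplishment; it does not entail the completed 'filled'.
(d) Not entailed — Noor spotted the butter, not the briefcase; the briefcase belongs to the filling event.
(e) Not entailed — the narrative places the dropping before the spotting, not after.

(a), (b)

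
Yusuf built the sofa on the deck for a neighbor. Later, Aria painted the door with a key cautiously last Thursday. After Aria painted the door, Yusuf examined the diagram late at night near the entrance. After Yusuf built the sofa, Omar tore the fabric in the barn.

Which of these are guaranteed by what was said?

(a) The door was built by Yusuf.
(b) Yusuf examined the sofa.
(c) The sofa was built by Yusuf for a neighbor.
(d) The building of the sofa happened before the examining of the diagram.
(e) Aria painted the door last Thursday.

(a) Not entailed — Yusuf built the sofa, not the door; the door belongs to the painting event.
(b) Not entailed — Yusuf examined the diagram, not the sofa; the sofa belongs to the building event.
(c) Entailed — the original entails any weakening of itself; this just drops 'on the deck'.
(d) Entailed — the narrative places the building before the examining.
(e) Entailed — this follows by dropping conjuncts from the painting event's description.

(c), (d), (e)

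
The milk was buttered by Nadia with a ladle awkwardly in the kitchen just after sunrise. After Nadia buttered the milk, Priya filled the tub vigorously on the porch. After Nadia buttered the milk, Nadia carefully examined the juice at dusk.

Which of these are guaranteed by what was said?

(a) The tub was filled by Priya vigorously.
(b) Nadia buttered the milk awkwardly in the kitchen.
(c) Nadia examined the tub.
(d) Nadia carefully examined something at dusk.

(a) Entailed — the original entails any weakening of itself; this just drops 'on the porch'.
(b) Entailed — every conjunct here is already in the original buttering event.
(c) Not entailed — Nadia examined the juice, not the tub; the tub belongs to the filling event.
(d) Entailed — every conjunct here is already in the original examining event.

(a), (b), (d)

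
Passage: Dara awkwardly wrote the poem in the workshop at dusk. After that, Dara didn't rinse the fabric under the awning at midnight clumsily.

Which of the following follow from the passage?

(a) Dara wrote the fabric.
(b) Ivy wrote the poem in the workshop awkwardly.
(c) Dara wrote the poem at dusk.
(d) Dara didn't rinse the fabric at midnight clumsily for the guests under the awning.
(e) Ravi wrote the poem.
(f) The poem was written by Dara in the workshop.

(c), (d), (f)

(a) Not entailed — Dara wrote the poem, not the fabric; the fabric belongs to the rinsing event.
(b) Not entailed — the passage has Dara writing the poem, not Ivy.
(c) Entailed — this follows by dropping conjuncts from the writing event's description.
(d) Entailed — under negation, adding a further restriction is entailed: if no such rinsing event occurred, none occurred for the guests either.
(e) Not entailed — the passage has Dara writing the poem, not Ravi.
(f) Entailed — this follows by dropping conjuncts from the writing event's description.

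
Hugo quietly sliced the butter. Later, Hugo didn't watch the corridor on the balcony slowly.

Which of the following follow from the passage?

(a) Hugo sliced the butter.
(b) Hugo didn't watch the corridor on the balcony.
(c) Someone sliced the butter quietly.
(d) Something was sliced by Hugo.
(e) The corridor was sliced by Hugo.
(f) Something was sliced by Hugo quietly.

(a), (c), (d), (f)

(a) Entailed — this follows by dropping conjuncts from the slicing event's description.
(b) Not entailed — dropping 'slowly' under negation is not valid — the original leaves open that Hugo watched the corridor some other way.
(c) Entailed — this follows by dropping conjuncts from the slicing event's description.
(d) Entailed — every conjunct here is already in the original slicing event.
(e) Not entailed — Hugo sliced the butter, not the corridor; the corridor belongs to the watching event.
(f) Entailed — generalizing the patient leaves a sub-description the original still satisfies.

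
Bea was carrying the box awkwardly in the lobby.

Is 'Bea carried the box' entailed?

'carry' is atelic; if Bea was carrying the box, then Bea carried the box (for some time).

yes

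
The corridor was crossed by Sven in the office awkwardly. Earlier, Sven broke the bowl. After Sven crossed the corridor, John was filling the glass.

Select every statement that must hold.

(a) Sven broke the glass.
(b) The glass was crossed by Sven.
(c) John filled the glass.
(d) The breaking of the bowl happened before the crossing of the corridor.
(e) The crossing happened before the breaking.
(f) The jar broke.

(a) Not entailed — Sven broke the bowl, not the glass; the glass belongs to the filling event.
(b) Not entailed — Sven crossed the corridor, not the glass; the glass belongs to the filling event.
(c) Not entailed — 'was filling' is progressive on an accomplishment; it does not entail the completed 'filled'.
(d) Entailed — the narrative places the breaking before the crossing.
(e) Not entailed — the narrative places the breaking before the crossing, not after.
(f) Not entailed — the bowl is what broke, not the jar.

(d)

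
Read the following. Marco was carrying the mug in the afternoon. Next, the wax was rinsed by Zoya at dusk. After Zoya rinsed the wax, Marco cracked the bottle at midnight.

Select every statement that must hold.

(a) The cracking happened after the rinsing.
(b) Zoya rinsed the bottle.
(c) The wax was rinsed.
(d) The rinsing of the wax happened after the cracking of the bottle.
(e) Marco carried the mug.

(a), (c), (e)

(a) Entailed — the narrative places the rinsing before the cracking.
(b) Not entailed — Zoya rinsed the wax, not the bottle; the bottle belongs to the cracking event.
(c) Entailed — every conjunct here is already in the original rinsing event.
(d) Not entailed — the narrative places the rinsing before the cracking, not after.
(e) Entailed — 'carry' is an activity; 'was carrying' entails that some carrying happened, so 'carried' holds.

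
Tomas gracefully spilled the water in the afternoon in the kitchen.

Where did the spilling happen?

in the kitchen

'in the kitchen' marks the location of the spilling event.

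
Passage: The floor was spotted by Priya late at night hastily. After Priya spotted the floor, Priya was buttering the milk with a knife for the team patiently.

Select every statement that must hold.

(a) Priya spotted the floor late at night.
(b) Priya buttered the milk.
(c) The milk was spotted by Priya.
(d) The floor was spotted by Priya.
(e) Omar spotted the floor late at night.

(a) Entailed — every conjunct here is already in the original spotting event.
(b) Not entailed — 'was buttering' is progressive on an accomplishment; it does not entail the completed 'buttered'.
(c) Not entailed — Priya spotted the floor, not the milk; the milk belongs to the buttering event.
(d) Entailed — dropping 'hastily', 'late at night' leaves a sub-description the original still satisfies.
(e) Not entailed — the passage has Priya spotting the floor, not Omar.

(a), (d)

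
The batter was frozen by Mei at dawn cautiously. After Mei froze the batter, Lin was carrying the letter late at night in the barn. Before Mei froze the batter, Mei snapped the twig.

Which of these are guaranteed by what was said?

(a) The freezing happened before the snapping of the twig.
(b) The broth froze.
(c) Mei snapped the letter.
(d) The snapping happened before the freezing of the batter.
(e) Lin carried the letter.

(a) Not entailed — the narrative places the snapping before the freezing, not after.
(b) Not entailed — the batter is what froze, not the broth.
(c) Not entailed — Mei snapped the twig, not the letter; the letter belongs to the carrying event.
(d) Entailed — the narrative places the snapping before the freezing.
(e) Entailed — 'carry' is an activity; 'was carrying' entails that some carrying happened, so 'carried' holds.

(d), (e)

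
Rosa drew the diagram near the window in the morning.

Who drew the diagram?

'Rosa' marks the agent of the drawing event.

Rosa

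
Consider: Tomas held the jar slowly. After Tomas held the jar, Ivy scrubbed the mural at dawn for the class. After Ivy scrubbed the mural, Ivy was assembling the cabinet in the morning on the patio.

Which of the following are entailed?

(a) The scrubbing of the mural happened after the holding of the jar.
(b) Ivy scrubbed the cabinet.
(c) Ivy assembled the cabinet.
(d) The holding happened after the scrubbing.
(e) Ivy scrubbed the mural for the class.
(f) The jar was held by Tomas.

(a), (e), (f)

(a) Entailed — the narrative places the holding before the scrubbing.
(b) Not entailed — Ivy scrubbed the mural, not the cabinet; the cabinet belongs to the assembling event.
(c) Not entailed — 'was assembling' is progressive on an accomplishment; it does not entail the completed 'assembled'.
(d) Not entailed — the narrative places the holding before the scrubbing, not after.
(e) Entailed — dropping 'at dawn' leaves a sub-description the original still satisfies.
(f) Entailed — dropping 'slowly' leaves a sub-description the original still satisfies.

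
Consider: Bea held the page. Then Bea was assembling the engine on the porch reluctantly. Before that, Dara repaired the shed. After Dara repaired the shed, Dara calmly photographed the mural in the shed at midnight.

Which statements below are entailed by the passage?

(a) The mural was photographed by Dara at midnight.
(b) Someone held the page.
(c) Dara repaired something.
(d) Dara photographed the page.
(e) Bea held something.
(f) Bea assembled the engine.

(a), (b), (c), (e)

(a) Entailed — this follows by dropping conjuncts from the photographing event's description.
(b) Entailed — the original entails any weakening of itself; this just generalizes the agent.
(c) Entailed — this follows by dropping conjuncts from the repairing event's description.
(d) Not entailed — Dara photographed the mural, not the page; the page belongs to the holding event.
(e) Entailed — generalizing the patient leaves a sub-description the original still satisfies.
(f) Not entailed — 'was assembling' is progressive on an accomplishment; it does not entail the completed 'assembled'.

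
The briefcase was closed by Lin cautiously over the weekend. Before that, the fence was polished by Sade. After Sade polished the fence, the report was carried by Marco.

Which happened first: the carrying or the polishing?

the polishing

The connectives place the polishing before the carrying.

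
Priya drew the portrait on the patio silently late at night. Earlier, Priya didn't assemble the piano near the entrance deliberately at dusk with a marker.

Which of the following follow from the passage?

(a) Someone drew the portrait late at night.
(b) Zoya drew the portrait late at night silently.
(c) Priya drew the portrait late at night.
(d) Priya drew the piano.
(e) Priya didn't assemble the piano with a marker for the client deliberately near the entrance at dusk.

(a) Entailed — this follows by dropping conjuncts from the drawing event's description.
(b) Not entailed — the passage has Priya drawing the portrait, not Zoya.
(c) Entailed — dropping 'on the patio', 'silently' leaves a sub-description the original still satisfies.
(d) Not entailed — Priya drew the portrait, not the piano; the piano belongs to the assembling event.
(e) Entailed — under negation, adding a further restriction is entailed: if no such assembling event occurred, none occurred for the client either.

(a), (c), (e)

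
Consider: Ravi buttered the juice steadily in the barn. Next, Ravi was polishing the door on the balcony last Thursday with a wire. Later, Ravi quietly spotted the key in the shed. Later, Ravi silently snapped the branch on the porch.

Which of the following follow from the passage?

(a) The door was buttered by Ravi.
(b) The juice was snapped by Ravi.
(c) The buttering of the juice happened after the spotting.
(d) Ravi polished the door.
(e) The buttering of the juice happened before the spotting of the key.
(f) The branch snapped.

(d), (e), (f)

(a) Not entailed — Ravi buttered the juice, not the door; the door belongs to the polishing event.
(b) Not entailed — Ravi snapped the branch, not the juice; the juice belongs to the buttering event.
(c) Not entailed — the narrative places the buttering before the spotting, not after.
(d) Entailed — 'polish' is an activity; 'was polishing' entails that some polishing happened, so 'polished' holds.
(e) Entailed — the narrative places the buttering before the spotting.
(f) Entailed — 'Ravi snapped the branch' is causative; it entails the inchoative 'the branch snapped'.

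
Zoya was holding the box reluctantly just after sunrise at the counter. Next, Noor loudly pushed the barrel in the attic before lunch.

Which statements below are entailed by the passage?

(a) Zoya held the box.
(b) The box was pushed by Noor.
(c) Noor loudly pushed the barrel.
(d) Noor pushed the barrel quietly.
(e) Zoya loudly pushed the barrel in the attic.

(a) Entailed — 'hold' is an activity; 'was holding' entails that some holding happened, so 'held' holds.
(b) Not entailed — Noor pushed the barrel, not the box; the box belongs to the holding event.
(c) Entailed — every conjunct here is already in the original pushing event.
(d) Not entailed — 'quietly' adds a manner not in (and inconsistent with) the original.
(e) Not entailed — the passage has Noor pushing the barrel, not Zoya.

(a), (c)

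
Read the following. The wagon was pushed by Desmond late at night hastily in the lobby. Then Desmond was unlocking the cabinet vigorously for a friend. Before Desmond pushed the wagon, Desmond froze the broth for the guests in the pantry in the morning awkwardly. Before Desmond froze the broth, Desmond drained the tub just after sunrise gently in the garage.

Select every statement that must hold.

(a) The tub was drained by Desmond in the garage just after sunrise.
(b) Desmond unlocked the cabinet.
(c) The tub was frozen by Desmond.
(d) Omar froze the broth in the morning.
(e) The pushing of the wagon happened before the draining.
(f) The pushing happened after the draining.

(a) Entailed — dropping 'gently' leaves a sub-description the original still satisfies.
(b) Not entailed — 'was unlocking' is progressive on an accomplishment; it does not entail the completed 'unlocked'.
(c) Not entailed — Desmond froze the broth, not the tub; the tub belongs to the draining event.
(d) Not entailed — the passage has Desmond freezing the broth, not Omar.
(e) Not entailed — the narrative places the draining before the pushing, not after.
(f) Entailed — the narrative places the draining before the pushing.

(a), (f)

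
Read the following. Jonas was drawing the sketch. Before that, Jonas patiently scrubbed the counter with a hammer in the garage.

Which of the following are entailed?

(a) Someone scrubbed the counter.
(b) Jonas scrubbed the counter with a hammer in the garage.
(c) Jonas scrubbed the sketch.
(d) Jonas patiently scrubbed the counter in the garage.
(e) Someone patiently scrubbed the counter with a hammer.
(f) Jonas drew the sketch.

(a), (b), (d), (e)

(a) Entailed — this follows by dropping conjuncts from the scrubbing event's description.
(b) Entailed — the original entails any weakening of itself; this just drops 'patiently'.
(c) Not entailed — Jonas scrubbed the counter, not the sketch; the sketch belongs to the drawing event.
(d) Entailed — this follows by dropping conjuncts from the scrubbing event's description.
(e) Entailed — the original entails any weakening of itself; this just drops 'in the garage' and generalizes the agent.
(f) Not entailed — 'was drawing' is progressive on an accomplishment; it does not entail the completed 'drew'.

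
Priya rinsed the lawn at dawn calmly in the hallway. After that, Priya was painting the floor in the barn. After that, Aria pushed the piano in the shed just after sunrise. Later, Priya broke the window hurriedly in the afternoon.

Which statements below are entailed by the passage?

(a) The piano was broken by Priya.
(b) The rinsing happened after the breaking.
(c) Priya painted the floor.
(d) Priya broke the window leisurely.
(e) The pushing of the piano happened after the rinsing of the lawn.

(a) Not entailed — Priya broke the window, not the piano; the piano belongs to the pushing event.
(b) Not entailed — the narrative places the rinsing before the breaking, not after.
(c) Not entailed — 'was painting' is progressive on an accomplishment; it does not entail the completed 'painted'.
(d) Not entailed — 'leisurely' adds a manner not in (and inconsistent with) the original.
(e) Entailed — the narrative places the rinsing before the pushing.

(e)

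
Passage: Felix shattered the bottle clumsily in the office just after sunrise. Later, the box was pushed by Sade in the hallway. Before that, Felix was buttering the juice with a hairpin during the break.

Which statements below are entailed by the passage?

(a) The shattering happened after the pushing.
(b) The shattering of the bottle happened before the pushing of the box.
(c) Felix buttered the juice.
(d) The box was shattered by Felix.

(b)

(a) Not entailed — the narrative places the shattering before the pushing, not after.
(b) Entailed — the narrative places the shattering before the pushing.
(c) Not entailed — 'was buttering' is progressive on an accomplishment; it does not entail the completed 'buttered'.
(d) Not entailed — Felix shattered the bottle, not the box; the box belongs to the pushing event.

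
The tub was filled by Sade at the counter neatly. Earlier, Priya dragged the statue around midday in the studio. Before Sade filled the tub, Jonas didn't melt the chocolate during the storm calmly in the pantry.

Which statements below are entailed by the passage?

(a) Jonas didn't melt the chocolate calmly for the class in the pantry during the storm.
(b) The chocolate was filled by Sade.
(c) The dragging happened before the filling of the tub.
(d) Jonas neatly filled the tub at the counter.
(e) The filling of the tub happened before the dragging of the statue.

(a) Entailed — under negation, adding a further restriction is entailed: if no such melting event occurred, none occurred for the class either.
(b) Not entailed — Sade filled the tub, not the chocolate; the chocolate belongs to the melting event.
(c) Entailed — the narrative places the dragging before the filling.
(d) Not entailed — the passage has Sade filling the tub, not Jonas.
(e) Not entailed — the narrative places the dragging before the filling, not after.

(a), (c)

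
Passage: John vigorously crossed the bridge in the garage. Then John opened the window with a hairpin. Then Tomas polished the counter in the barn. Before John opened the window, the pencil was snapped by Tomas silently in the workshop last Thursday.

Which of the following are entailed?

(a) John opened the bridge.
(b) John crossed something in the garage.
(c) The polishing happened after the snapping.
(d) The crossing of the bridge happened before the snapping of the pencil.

(a) Not entailed — John opened the window, not the bridge; the bridge belongs to the crossing event.
(b) Entailed — this follows by dropping conjuncts from the crossing event's description.
(c) Entailed — the narrative places the snapping before the polishing.
(d) Not entailed — the narrative doesn't order the crossing relative to the snapping.

(b), (c)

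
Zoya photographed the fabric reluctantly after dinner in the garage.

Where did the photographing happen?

in the garage

'in the garage' marks the location of the photographing event.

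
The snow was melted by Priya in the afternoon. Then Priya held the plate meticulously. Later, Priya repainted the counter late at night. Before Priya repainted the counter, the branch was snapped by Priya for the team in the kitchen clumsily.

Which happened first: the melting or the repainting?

the melting

The connectives place the melting before the repainting.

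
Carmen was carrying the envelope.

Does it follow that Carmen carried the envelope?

yes

'carry' is atelic; if Carmen was carrying the envelope, then Carmen carried the envelope (for some time).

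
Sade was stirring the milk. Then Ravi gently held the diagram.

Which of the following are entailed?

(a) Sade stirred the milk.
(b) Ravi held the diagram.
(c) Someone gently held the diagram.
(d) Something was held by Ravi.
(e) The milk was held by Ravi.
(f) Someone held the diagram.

(a), (b), (c), (d), (f)

(a) Entailed — 'stir' is an activity; 'was stirring' entails that some stirring happened, so 'stirred' holds.
(b) Entailed — the original entails any weakening of itself; this just drops 'gently'.
(c) Entailed — the original entails any weakening of itself; this just generalizes the agent.
(d) Entailed — dropping 'gently' and generalizing the patient leaves a sub-description the original still satisfies.
(e) Not entailed — Ravi held the diagram, not the milk; the milk belongs to the stirring event.
(f) Entailed — this follows by dropping conjuncts from the holding event's description.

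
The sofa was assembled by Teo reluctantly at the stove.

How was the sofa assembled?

reluctantly

'reluctantly' marks the manner of the assembling event.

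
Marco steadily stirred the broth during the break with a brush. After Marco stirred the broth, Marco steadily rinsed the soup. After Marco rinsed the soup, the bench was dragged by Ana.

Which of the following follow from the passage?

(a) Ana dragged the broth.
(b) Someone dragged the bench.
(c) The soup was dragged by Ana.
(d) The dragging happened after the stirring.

(a) Not entailed — Ana dragged the bench, not the broth; the broth belongs to the stirring event.
(b) Entailed — the original entails any weakening of itself; this just generalizes the agent.
(c) Not entailed — Ana dragged the bench, not the soup; the soup belongs to the rinsing event.
(d) Entailed — the narrative places the stirring before the dragging.

(b), (d)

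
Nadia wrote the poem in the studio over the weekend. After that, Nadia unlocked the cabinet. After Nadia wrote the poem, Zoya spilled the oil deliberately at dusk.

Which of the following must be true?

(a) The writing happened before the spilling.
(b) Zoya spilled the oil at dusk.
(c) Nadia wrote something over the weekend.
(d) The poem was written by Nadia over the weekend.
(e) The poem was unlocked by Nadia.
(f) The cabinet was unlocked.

(a), (b), (c), (d), (f)

(a) Entailed — the narrative places the writing before the spilling.
(b) Entailed — every conjunct here is already in the original spilling event.
(c) Entailed — this follows by dropping conjuncts from the writing event's description.
(d) Entailed — this follows by dropping conjuncts from the writing event's description.
(e) Not entailed — Nadia unlocked the cabinet, not the poem; the poem belongs to the writing event.
(f) Entailed — this follows by dropping conjuncts from the unlocking event's description.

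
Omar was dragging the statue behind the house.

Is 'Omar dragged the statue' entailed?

'drag' is atelic; if Omar was dragging the statue, then Omar dragged the statue (for some time).

yes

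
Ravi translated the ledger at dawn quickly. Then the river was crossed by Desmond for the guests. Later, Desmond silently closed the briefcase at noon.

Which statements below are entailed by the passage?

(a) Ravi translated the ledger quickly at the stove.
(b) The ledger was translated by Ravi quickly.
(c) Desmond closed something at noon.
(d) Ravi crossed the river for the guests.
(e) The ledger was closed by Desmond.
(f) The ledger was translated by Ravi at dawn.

(a) Not entailed — 'at the stove' adds information not in the original event.
(b) Entailed — this follows by dropping conjuncts from the translating event's description.
(c) Entailed — every conjunct here is already in the original closing event.
(d) Not entailed — the passage has Desmond crossing the river, not Ravi.
(e) Not entailed — Desmond closed the briefcase, not the ledger; the ledger belongs to the translating event.
(f) Entailed — the original entails any weakening of itself; this just drops 'quickly'.

(b), (c), (f)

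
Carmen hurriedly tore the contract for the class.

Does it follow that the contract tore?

yes

'Carmen tore the contract' is the causative; it entails the inchoative 'the contract tore'.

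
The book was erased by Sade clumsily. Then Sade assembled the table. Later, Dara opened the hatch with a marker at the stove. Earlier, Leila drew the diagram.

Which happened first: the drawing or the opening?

the drawing

The connectives place the drawing before the opening.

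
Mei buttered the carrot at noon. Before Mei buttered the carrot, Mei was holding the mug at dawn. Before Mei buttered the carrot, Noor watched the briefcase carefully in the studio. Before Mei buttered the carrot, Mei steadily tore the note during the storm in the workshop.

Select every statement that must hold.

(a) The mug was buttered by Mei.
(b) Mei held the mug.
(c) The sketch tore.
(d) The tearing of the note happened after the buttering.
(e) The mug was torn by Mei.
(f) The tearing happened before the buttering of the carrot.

(b), (f)

(a) Not entailed — Mei buttered the carrot, not the mug; the mug belongs to the holding event.
(b) Entailed — 'hold' is an activity; 'was holding' entails that some holding happened, so 'held' holds.
(c) Not entailed — the note is what tore, not the sketch.
(d) Not entailed — the narrative places the tearing before the buttering, not after.
(e) Not entailed — Mei tore the note, not the mug; the mug belongs to the holding event.
(f) Entailed — the narrative places the tearing before the buttering.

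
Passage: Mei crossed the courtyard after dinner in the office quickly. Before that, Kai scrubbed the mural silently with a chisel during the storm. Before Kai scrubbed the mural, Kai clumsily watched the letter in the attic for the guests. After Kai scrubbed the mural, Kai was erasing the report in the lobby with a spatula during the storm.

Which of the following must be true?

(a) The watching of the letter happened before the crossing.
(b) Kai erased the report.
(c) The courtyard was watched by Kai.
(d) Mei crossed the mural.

(a)

(a) Entailed — the narrative places the watching before the crossing.
(b) Not entailed — 'was erasing' is progressive on an accomplishment; it does not entail the completed 'erased'.
(c) Not entailed — Kai watched the letter, not the courtyard; the courtyard belongs to the crossing event.
(d) Not entailed — Mei crossed the courtyard, not the mural; the mural belongs to the scrubbing event.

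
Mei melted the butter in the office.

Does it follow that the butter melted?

'Mei melted the butter' is the causative; it entails the inchoative 'the butter melted'.

yes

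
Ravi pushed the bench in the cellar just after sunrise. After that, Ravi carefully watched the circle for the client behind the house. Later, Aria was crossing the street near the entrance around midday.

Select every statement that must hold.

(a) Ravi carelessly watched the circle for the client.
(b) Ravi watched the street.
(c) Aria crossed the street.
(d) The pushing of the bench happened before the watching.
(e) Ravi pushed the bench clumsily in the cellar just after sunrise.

(a) Not entailed — 'carelessly' adds a manner not in (and inconsistent with) the original.
(b) Not entailed — Ravi watched the circle, not the street; the street belongs to the crossing event.
(c) Not entailed — 'was crossing' is progressive on an accomplishment; it does not entail the completed 'crossed'.
(d) Entailed — the narrative places the pushing before the watching.
(e) Not entailed — 'clumsily' adds information not in the original event.

(d)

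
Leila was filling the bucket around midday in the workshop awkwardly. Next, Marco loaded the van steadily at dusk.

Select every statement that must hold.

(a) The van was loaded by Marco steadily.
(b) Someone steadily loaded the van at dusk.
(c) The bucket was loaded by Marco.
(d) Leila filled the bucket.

(a) Entailed — this follows by dropping conjuncts from the loading event's description.
(b) Entailed — generalizing the agent leaves a sub-description the original still satisfies.
(c) Not entailed — Marco loaded the van, not the bucket; the bucket belongs to the filling event.
(d) Not entailed — 'was filling' is progressive on an accomplishment; it does not entail the completed 'filled'.

(a), (b)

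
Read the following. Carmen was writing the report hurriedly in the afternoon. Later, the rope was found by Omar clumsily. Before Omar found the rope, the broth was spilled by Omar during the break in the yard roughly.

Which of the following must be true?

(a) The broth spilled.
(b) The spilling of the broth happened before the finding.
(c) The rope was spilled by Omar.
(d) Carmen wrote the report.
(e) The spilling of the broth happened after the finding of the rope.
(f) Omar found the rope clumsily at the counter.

(a) Entailed — 'Omar spilled the broth' is causative; it entails the inchoative 'the broth spilled'.
(b) Entailed — the narrative places the spilling before the finding.
(c) Not entailed — Omar spilled the broth, not the rope; the rope belongs to the finding event.
(d) Not entailed — 'was writing' is progressive on an accomplishment; it does not entail the completed 'wrote'.
(e) Not entailed — the narrative places the spilling before the finding, not after.
(f) Not entailed — 'at the counter' adds information not in the original event.

(a), (b)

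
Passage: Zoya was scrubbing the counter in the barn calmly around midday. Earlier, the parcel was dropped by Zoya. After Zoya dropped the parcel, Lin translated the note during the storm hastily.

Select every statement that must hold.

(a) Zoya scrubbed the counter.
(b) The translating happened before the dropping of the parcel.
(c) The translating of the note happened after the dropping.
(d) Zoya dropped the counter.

(a), (c)

(a) Entailed — 'scrub' is an activity; 'was scrubbing' entails that some scrubbing happened, so 'scrubbed' holds.
(b) Not entailed — the narrative places the dropping before the translating, not after.
(c) Entailed — the narrative places the dropping before the translating.
(d) Not entailed — Zoya dropped the parcel, not the counter; the counter belongs to the scrubbing event.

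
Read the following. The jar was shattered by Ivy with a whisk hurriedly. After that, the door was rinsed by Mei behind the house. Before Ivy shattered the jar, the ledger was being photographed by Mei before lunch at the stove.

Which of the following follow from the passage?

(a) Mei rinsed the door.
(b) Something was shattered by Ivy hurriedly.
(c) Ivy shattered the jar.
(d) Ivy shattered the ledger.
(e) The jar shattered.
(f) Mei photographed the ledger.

(a), (b), (c), (e)

(a) Entailed — this follows by dropping conjuncts from the rinsing event's description.
(b) Entailed — this follows by dropping conjuncts from the shattering event's description.
(c) Entailed — this follows by dropping conjuncts from the shattering event's description.
(d) Not entailed — Ivy shattered the jar, not the ledger; the ledger belongs to the photographing event.
(e) Entailed — 'Ivy shattered the jar' is causative; it entails the inchoative 'the jar shattered'.
(f) Not entailed — 'was photographing' is progressive on an accomplishment; it does not entail the completed 'photographed'.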